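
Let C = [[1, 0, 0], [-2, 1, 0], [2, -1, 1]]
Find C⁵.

C = I + N where N = [[0, 0, 0], [-2, 0, 0], [2, -1, 0]] is strictly lower-triangular, so N³ = 0.
(I + N)⁵ = I + 5·N + 10·N² = [[1, 0, 0], [-10, 1, 0], [30, -5, 1]].

[[1, 0, 0], [-10, 1, 0], [30, -5, 1]]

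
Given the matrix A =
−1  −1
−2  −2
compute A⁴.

A² = [[3, 3], [6, 6]]
A³ = [[−9, −9], [−18, −18]]
A⁴ = [[27, 27], [54, 54]]

[[27, 27], [54, 54]]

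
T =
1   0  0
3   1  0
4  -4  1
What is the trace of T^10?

3

T = I + N where N = [[0, 0, 0], [3, 0, 0], [4, -4, 0]] is strictly lower-triangular, so N^3 = 0.
(I + N)^10 = I + 10·N + 45·N^2 = [[1, 0, 0], [30, 1, 0], [-500, -40, 1]].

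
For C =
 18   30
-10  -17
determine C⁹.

[[80268, 121170], [-40390, -61097]]

tr C = 1 and det C = -6, so the characteristic polynomial is λ² − (1)λ + (-6) with roots -2 and 3.
Eigenvectors give P = [[-3, -2], [2, 1]] with P⁻¹ = [[1, 2], [-2, -3]], and C = P·diag(-2, 3)·P⁻¹.
Then C⁹ = P·diag(-512, 19683)·P⁻¹ = [[1536, -39366], [-1024, 19683]] · [[1, 2], [-2, -3]] = [[80268, 121170], [-40390, -61097]].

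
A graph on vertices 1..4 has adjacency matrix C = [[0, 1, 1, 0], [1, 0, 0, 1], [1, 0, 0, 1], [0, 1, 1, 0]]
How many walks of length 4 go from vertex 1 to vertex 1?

8

The number of length-4 walks from vertex 1 to vertex 1 is entry (1,1) of C^4, where C is the adjacency matrix.
C^2 = [[2, 0, 0, 2], [0, 2, 2, 0], [0, 2, 2, 0], [2, 0, 0, 2]]
C^3 = [[0, 4, 4, 0], [4, 0, 0, 4], [4, 0, 0, 4], [0, 4, 4, 0]]
C^4 = [[8, 0, 0, 8], [0, 8, 8, 0], [0, 8, 8, 0], [8, 0, 0, 8]]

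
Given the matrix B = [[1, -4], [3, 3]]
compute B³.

[[-59, -4], [3, -57]]

B² = [[-11, -16], [12, -3]]
B³ = [[-59, -4], [3, -57]]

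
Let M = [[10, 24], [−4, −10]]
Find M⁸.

[[256, 0], [0, 256]]

tr M = 0 and det M = −4, so the characteristic polynomial is λ² − (0)λ + (−4) with roots −2 and 2.
Eigenvectors give P = [[−2, −3], [1, 1]] with P⁻¹ = [[1, 3], [−1, −2]], and M = P·diag(−2, 2)·P⁻¹.
Then M⁸ = P·diag(256, 256)·P⁻¹ = [[−512, −768], [256, 256]] · [[1, 3], [−1, −2]] = [[256, 0], [0, 256]].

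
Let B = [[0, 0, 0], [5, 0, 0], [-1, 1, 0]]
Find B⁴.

B is strictly triangular, hence nilpotent: B³ = 0, so B⁴ = 0.

[[0, 0, 0], [0, 0, 0], [0, 0, 0]]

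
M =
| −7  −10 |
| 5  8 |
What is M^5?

tr M = 1 and det M = −6, so the characteristic polynomial is λ² − (1)λ + (−6) with roots −2 and 3.
Eigenvectors give P = [[−2, −1], [1, 1]] with P⁻¹ = [[−1, −1], [1, 2]], and M = P·diag(−2, 3)·P⁻¹.
Then M^5 = P·diag(−32, 243)·P⁻¹ = [[64, −243], [−32, 243]] · [[−1, −1], [1, 2]] = [[−307, −550], [275, 518]].

[[−307, −550], [275, 518]]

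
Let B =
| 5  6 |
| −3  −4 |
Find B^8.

[[511, 510], [−255, −254]]

tr B = 1 and det B = −2, so the characteristic polynomial is λ² − (1)λ + (−2) with roots 2 and −1.
Eigenvectors give P = [[2, 1], [−1, −1]] with P⁻¹ = [[1, 1], [−1, −2]], and B = P·diag(2, −1)·P⁻¹.
Then B^8 = P·diag(256, 1)·P⁻¹ = [[512, 1], [−256, −1]] · [[1, 1], [−1, −2]] = [[511, 510], [−255, −254]].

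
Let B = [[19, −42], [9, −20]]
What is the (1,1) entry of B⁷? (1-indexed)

tr B = −1 and det B = −2, so the characteristic polynomial is λ² − (−1)λ + (−2) with roots −2 and 1.
Eigenvectors give P = [[−2, 7], [−1, 3]] with P⁻¹ = [[3, −7], [1, −2]], and B = P·diag(−2, 1)·P⁻¹.
Then B⁷ = P·diag(−128, 1)·P⁻¹ = [[256, 7], [128, 3]] · [[3, −7], [1, −2]] = [[775, −1806], [387, −902]].

775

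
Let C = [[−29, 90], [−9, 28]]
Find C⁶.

[[631, −1890], [189, −566]]

tr C = −1 and det C = −2, so the characteristic polynomial is λ² − (−1)λ + (−2) with roots 1 and −2.
Eigenvectors give P = [[3, 10], [1, 3]] with P⁻¹ = [[−3, 10], [1, −3]], and C = P·diag(1, −2)·P⁻¹.
Then C⁶ = P·diag(1, 64)·P⁻¹ = [[3, 640], [1, 192]] · [[−3, 10], [1, −3]] = [[631, −1890], [189, −566]].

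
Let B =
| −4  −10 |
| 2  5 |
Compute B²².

B² = B (a projection; rank 1, trace 1), so B²² = B.

[[−4, −10], [2, 5]]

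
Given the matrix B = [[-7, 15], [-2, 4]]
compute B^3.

[[-43, 105], [-14, 34]]

tr B = -3 and det B = 2, so the characteristic polynomial is λ² − (-3)λ + (2) with roots -1 and -2.
Eigenvectors give P = [[5, -3], [2, -1]] with P⁻¹ = [[-1, 3], [-2, 5]], and B = P·diag(-1, -2)·P⁻¹.
Then B^3 = P·diag(-1, -8)·P⁻¹ = [[-5, 24], [-2, 8]] · [[-1, 3], [-2, 5]] = [[-43, 105], [-14, 34]].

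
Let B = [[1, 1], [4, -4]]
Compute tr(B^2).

25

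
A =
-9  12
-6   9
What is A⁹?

[[-59049, 78732], [-39366, 59049]]

tr A = 0 and det A = -9, so the characteristic polynomial is λ² − (0)λ + (-9) with roots 3 and -3.
Eigenvectors give P = [[-1, 2], [-1, 1]] with P⁻¹ = [[1, -2], [1, -1]], and A = P·diag(3, -3)·P⁻¹.
Then A⁹ = P·diag(19683, -19683)·P⁻¹ = [[-19683, -39366], [-19683, -19683]] · [[1, -2], [1, -1]] = [[-59049, 78732], [-39366, 59049]].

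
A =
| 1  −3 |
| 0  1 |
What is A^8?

[[1, −24], [0, 1]]

A = I + N where N = [[0, −3], [0, 0]] is strictly upper-triangular, so N^2 = 0.
(I + N)^8 = I + 8·N = [[1, −24], [0, 1]].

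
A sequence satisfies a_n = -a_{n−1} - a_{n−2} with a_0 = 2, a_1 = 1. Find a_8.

-3

With companion matrix A = [[-1, -1], [1, 0]], [a_n, a_{n−1}]ᵀ = A·[a_{n−1}, a_{n−2}]ᵀ, so [a_8, a_7]ᵀ = A⁷·[a_1, a_0]ᵀ.
A⁷ = [[-1, -1], [1, 0]], giving [a_8, a_7]ᵀ = [[-3], [1]].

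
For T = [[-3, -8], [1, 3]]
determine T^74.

T² = I (check: tr T = 0 and det T = -1), so T^74 = I since 74 is even.

[[1, 0], [0, 1]]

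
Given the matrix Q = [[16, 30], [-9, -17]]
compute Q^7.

tr Q = -1 and det Q = -2, so the characteristic polynomial is λ² − (-1)λ + (-2) with roots 1 and -2.
Eigenvectors give P = [[-2, 5], [1, -3]] with P⁻¹ = [[-3, -5], [-1, -2]], and Q = P·diag(1, -2)·P⁻¹.
Then Q^7 = P·diag(1, -128)·P⁻¹ = [[-2, -640], [1, 384]] · [[-3, -5], [-1, -2]] = [[646, 1290], [-387, -773]].

[[646, 1290], [-387, -773]]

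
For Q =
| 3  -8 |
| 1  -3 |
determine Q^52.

[[1, 0], [0, 1]]

Q² = I (check: tr Q = 0 and det Q = -1), so Q^52 = I since 52 is even.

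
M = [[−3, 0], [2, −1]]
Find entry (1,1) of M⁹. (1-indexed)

−19683

tr M = −4 and det M = 3, so the characteristic polynomial is λ² − (−4)λ + (3) with roots −3 and −1.
Eigenvectors give P = [[1, 0], [−1, 1]] with P⁻¹ = [[1, 0], [1, 1]], and M = P·diag(−3, −1)·P⁻¹.
Then M⁹ = P·diag(−19683, −1)·P⁻¹ = [[−19683, 0], [19683, −1]] · [[1, 0], [1, 1]] = [[−19683, 0], [19682, −1]].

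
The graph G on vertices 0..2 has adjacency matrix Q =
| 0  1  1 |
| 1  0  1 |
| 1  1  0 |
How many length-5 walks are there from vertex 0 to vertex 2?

11

The number of length-5 walks from vertex 0 to vertex 2 is entry (0,2) of Q^5, where Q is the adjacency matrix.
Q^2 = [[2, 1, 1], [1, 2, 1], [1, 1, 2]]
Q^3 = [[2, 3, 3], [3, 2, 3], [3, 3, 2]]
Q^4 = [[6, 5, 5], [5, 6, 5], [5, 5, 6]]
Q^5 = [[10, 11, 11], [11, 10, 11], [11, 11, 10]]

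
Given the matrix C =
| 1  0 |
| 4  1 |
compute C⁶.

[[1, 0], [24, 1]]

C = I + N where N = [[0, 0], [4, 0]] is strictly lower-triangular, so N² = 0.
(I + N)⁶ = I + 6·N = [[1, 0], [24, 1]].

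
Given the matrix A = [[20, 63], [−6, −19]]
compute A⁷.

[[902, 2709], [−258, −775]]

tr A = 1 and det A = −2, so the characteristic polynomial is λ² − (1)λ + (−2) with roots 2 and −1.
Eigenvectors give P = [[7, −3], [−2, 1]] with P⁻¹ = [[1, 3], [2, 7]], and A = P·diag(2, −1)·P⁻¹.
Then A⁷ = P·diag(128, −1)·P⁻¹ = [[896, 3], [−256, −1]] · [[1, 3], [2, 7]] = [[902, 2709], [−258, −775]].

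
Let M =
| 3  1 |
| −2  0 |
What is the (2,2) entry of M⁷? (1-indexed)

tr M = 3 and det M = 2, so the characteristic polynomial is λ² − (3)λ + (2) with roots 1 and 2.
Eigenvectors give P = [[−1, 1], [2, −1]] with P⁻¹ = [[1, 1], [2, 1]], and M = P·diag(1, 2)·P⁻¹.
Then M⁷ = P·diag(1, 128)·P⁻¹ = [[−1, 128], [2, −128]] · [[1, 1], [2, 1]] = [[255, 127], [−254, −126]].

−126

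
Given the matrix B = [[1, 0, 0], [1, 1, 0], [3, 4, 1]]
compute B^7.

B = I + N where N = [[0, 0, 0], [1, 0, 0], [3, 4, 0]] is strictly lower-triangular, so N^3 = 0.
(I + N)^7 = I + 7·N + 21·N^2 = [[1, 0, 0], [7, 1, 0], [105, 28, 1]].

[[1, 0, 0], [7, 1, 0], [105, 28, 1]]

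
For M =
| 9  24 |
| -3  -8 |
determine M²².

M² = M (a projection; rank 1, trace 1), so M²² = M.

[[9, 24], [-3, -8]]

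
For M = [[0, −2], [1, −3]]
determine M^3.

[[6, −14], [7, −15]]

tr M = −3 and det M = 2, so the characteristic polynomial is λ² − (−3)λ + (2) with roots −1 and −2.
Eigenvectors give P = [[−2, −1], [−1, −1]] with P⁻¹ = [[−1, 1], [1, −2]], and M = P·diag(−1, −2)·P⁻¹.
Then M^3 = P·diag(−1, −8)·P⁻¹ = [[2, 8], [1, 8]] · [[−1, 1], [1, −2]] = [[6, −14], [7, −15]].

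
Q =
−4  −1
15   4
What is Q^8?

Q² = I (check: tr Q = 0 and det Q = −1), so Q^8 = I since 8 is even.

[[1, 0], [0, 1]]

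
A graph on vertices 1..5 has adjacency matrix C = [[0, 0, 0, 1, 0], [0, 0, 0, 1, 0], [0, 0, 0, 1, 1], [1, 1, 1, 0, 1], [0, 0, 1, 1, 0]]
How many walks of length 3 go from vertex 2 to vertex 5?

The number of length-3 walks from vertex 2 to vertex 5 is entry (2,5) of C³, where C is the adjacency matrix.
C² = [[1, 1, 1, 0, 1], [1, 1, 1, 0, 1], [1, 1, 2, 1, 1], [0, 0, 1, 4, 1], [1, 1, 1, 1, 2]]
C³ = [[0, 0, 1, 4, 1], [0, 0, 1, 4, 1], [1, 1, 2, 5, 3], [4, 4, 5, 2, 5], [1, 1, 3, 5, 2]]

1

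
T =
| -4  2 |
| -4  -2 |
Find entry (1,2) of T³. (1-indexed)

40

T² = [[8, -12], [24, -4]]
T³ = [[16, 40], [-80, 56]]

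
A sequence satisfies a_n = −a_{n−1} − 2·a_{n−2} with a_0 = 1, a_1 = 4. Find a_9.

−74

With companion matrix A = [[−1, −2], [1, 0]], [a_n, a_{n−1}]ᵀ = A·[a_{n−1}, a_{n−2}]ᵀ, so [a_9, a_8]ᵀ = A^8·[a_1, a_0]ᵀ.
A^8 = [[−17, −6], [3, −14]], giving [a_9, a_8]ᵀ = [[−74], [−2]].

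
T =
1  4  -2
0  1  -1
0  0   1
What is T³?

[[1, 12, -18], [0, 1, -3], [0, 0, 1]]

T = I + N where N = [[0, 4, -2], [0, 0, -1], [0, 0, 0]] is strictly upper-triangular, so N³ = 0.
(I + N)³ = I + 3·N + 3·N² = [[1, 12, -18], [0, 1, -3], [0, 0, 1]].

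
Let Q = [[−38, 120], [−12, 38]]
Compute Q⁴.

[[16, 0], [0, 16]]

tr Q = 0 and det Q = −4, so the characteristic polynomial is λ² − (0)λ + (−4) with roots 2 and −2.
Eigenvectors give P = [[3, 10], [1, 3]] with P⁻¹ = [[−3, 10], [1, −3]], and Q = P·diag(2, −2)·P⁻¹.
Then Q⁴ = P·diag(16, 16)·P⁻¹ = [[48, 160], [16, 48]] · [[−3, 10], [1, −3]] = [[16, 0], [0, 16]].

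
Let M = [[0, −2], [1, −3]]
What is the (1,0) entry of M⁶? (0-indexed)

tr M = −3 and det M = 2, so the characteristic polynomial is λ² − (−3)λ + (2) with roots −1 and −2.
Eigenvectors give P = [[2, −1], [1, −1]] with P⁻¹ = [[1, −1], [1, −2]], and M = P·diag(−1, −2)·P⁻¹.
Then M⁶ = P·diag(1, 64)·P⁻¹ = [[2, −64], [1, −64]] · [[1, −1], [1, −2]] = [[−62, 126], [−63, 127]].

−63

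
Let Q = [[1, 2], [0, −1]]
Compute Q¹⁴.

Q² = I (check: tr Q = 0 and det Q = −1), so Q¹⁴ = I since 14 is even.

[[1, 0], [0, 1]]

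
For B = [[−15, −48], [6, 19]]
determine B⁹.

[[−157455, −472368], [59046, 177139]]

tr B = 4 and det B = 3, so the characteristic polynomial is λ² − (4)λ + (3) with roots 1 and 3.
Eigenvectors give P = [[−3, 8], [1, −3]] with P⁻¹ = [[−3, −8], [−1, −3]], and B = P·diag(1, 3)·P⁻¹.
Then B⁹ = P·diag(1, 19683)·P⁻¹ = [[−3, 157464], [1, −59049]] · [[−3, −8], [−1, −3]] = [[−157455, −472368], [59046, 177139]].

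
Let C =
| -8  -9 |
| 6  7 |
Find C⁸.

tr C = -1 and det C = -2, so the characteristic polynomial is λ² − (-1)λ + (-2) with roots 1 and -2.
Eigenvectors give P = [[-1, 3], [1, -2]] with P⁻¹ = [[2, 3], [1, 1]], and C = P·diag(1, -2)·P⁻¹.
Then C⁸ = P·diag(1, 256)·P⁻¹ = [[-1, 768], [1, -512]] · [[2, 3], [1, 1]] = [[766, 765], [-510, -509]].

[[766, 765], [-510, -509]]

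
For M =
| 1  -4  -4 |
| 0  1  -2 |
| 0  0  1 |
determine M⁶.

M = I + N where N = [[0, -4, -4], [0, 0, -2], [0, 0, 0]] is strictly upper-triangular, so N³ = 0.
(I + N)⁶ = I + 6·N + 15·N² = [[1, -24, 96], [0, 1, -12], [0, 0, 1]].

[[1, -24, 96], [0, 1, -12], [0, 0, 1]]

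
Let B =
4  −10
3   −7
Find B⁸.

tr B = −3 and det B = 2, so the characteristic polynomial is λ² − (−3)λ + (2) with roots −1 and −2.
Eigenvectors give P = [[2, −5], [1, −3]] with P⁻¹ = [[3, −5], [1, −2]], and B = P·diag(−1, −2)·P⁻¹.
Then B⁸ = P·diag(1, 256)·P⁻¹ = [[2, −1280], [1, −768]] · [[3, −5], [1, −2]] = [[−1274, 2550], [−765, 1531]].

[[−1274, 2550], [−765, 1531]]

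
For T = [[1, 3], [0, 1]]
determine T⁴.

T = I + N where N = [[0, 3], [0, 0]] is strictly upper-triangular, so N² = 0.
(I + N)⁴ = I + 4·N = [[1, 12], [0, 1]].

[[1, 12], [0, 1]]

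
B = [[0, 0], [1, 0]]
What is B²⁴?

B is strictly triangular, hence nilpotent: B² = 0, so B²⁴ = 0.

[[0, 0], [0, 0]]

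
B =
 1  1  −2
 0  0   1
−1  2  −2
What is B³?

B² = [[3, −3, 3], [−1, 2, −2], [1, −5, 8]]
B³ = [[0, 9, −15], [1, −5, 8], [−7, 17, −23]]

[[0, 9, −15], [1, −5, 8], [−7, 17, −23]]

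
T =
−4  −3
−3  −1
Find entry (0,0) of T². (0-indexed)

25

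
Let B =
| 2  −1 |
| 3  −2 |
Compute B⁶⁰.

B² = I (check: tr B = 0 and det B = −1), so B⁶⁰ = I since 60 is even.

[[1, 0], [0, 1]]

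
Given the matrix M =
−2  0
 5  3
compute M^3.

tr M = 1 and det M = −6, so the characteristic polynomial is λ² − (1)λ + (−6) with roots −2 and 3.
Eigenvectors give P = [[−1, 0], [1, 1]] with P⁻¹ = [[−1, 0], [1, 1]], and M = P·diag(−2, 3)·P⁻¹.
Then M^3 = P·diag(−8, 27)·P⁻¹ = [[8, 0], [−8, 27]] · [[−1, 0], [1, 1]] = [[−8, 0], [35, 27]].

[[−8, 0], [35, 27]]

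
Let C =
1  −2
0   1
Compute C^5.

[[1, −10], [0, 1]]

C = I + N where N = [[0, −2], [0, 0]] is strictly upper-triangular, so N^2 = 0.
(I + N)^5 = I + 5·N = [[1, −10], [0, 1]].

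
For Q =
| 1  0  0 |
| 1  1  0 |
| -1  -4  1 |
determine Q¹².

Q = I + N where N = [[0, 0, 0], [1, 0, 0], [-1, -4, 0]] is strictly lower-triangular, so N³ = 0.
(I + N)¹² = I + 12·N + 66·N² = [[1, 0, 0], [12, 1, 0], [-276, -48, 1]].

[[1, 0, 0], [12, 1, 0], [-276, -48, 1]]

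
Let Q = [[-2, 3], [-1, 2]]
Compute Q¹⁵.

[[-2, 3], [-1, 2]]

Q² = I (check: tr Q = 0 and det Q = -1), so Q¹⁵ = Q since 15 is odd.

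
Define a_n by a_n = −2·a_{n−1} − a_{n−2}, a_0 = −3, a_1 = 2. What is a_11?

With companion matrix Q = [[−2, −1], [1, 0]], [a_n, a_{n−1}]ᵀ = Q·[a_{n−1}, a_{n−2}]ᵀ, so [a_11, a_10]ᵀ = Q^10·[a_1, a_0]ᵀ.
Q^10 = [[11, 10], [−10, −9]], giving [a_11, a_10]ᵀ = [[−8], [7]].

−8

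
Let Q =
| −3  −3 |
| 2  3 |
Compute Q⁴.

Q² = [[3, 0], [0, 3]]
Q³ = [[−9, −9], [6, 9]]
Q⁴ = [[9, 0], [0, 9]]

[[9, 0], [0, 9]]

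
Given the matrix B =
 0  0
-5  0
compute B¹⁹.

B is strictly triangular, hence nilpotent: B² = 0, so B¹⁹ = 0.

[[0, 0], [0, 0]]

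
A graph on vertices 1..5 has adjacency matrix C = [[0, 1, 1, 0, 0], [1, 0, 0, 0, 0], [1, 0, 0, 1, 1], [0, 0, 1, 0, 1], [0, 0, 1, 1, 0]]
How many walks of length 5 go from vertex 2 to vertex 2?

0

The number of length-5 walks from vertex 2 to vertex 2 is entry (2,2) of C⁵, where C is the adjacency matrix.
C² = [[2, 0, 0, 1, 1], [0, 1, 1, 0, 0], [0, 1, 3, 1, 1], [1, 0, 1, 2, 1], [1, 0, 1, 1, 2]]
C³ = [[0, 2, 4, 1, 1], [2, 0, 0, 1, 1], [4, 0, 2, 4, 4], [1, 1, 4, 2, 3], [1, 1, 4, 3, 2]]
C⁴ = [[6, 0, 2, 5, 5], [0, 2, 4, 1, 1], [2, 4, 12, 6, 6], [5, 1, 6, 7, 6], [5, 1, 6, 6, 7]]
C⁵ = [[2, 6, 16, 7, 7], [6, 0, 2, 5, 5], [16, 2, 14, 18, 18], [7, 5, 18, 12, 13], [7, 5, 18, 13, 12]]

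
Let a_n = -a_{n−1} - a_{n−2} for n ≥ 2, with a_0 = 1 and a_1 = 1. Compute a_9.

With companion matrix Q = [[-1, -1], [1, 0]], [a_n, a_{n−1}]ᵀ = Q·[a_{n−1}, a_{n−2}]ᵀ, so [a_9, a_8]ᵀ = Q^8·[a_1, a_0]ᵀ.
Q^8 = [[0, 1], [-1, -1]], giving [a_9, a_8]ᵀ = [[1], [-2]].

1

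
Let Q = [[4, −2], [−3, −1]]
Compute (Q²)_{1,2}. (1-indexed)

−6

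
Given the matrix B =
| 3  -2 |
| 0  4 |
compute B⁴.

[[81, -350], [0, 256]]

B² = [[9, -14], [0, 16]]
B³ = [[27, -74], [0, 64]]
B⁴ = [[81, -350], [0, 256]]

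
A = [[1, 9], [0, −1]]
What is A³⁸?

A² = I (check: tr A = 0 and det A = −1), so A³⁸ = I since 38 is even.

[[1, 0], [0, 1]]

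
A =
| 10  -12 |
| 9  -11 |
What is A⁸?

[[-764, 1020], [-765, 1021]]

tr A = -1 and det A = -2, so the characteristic polynomial is λ² − (-1)λ + (-2) with roots 1 and -2.
Eigenvectors give P = [[4, 1], [3, 1]] with P⁻¹ = [[1, -1], [-3, 4]], and A = P·diag(1, -2)·P⁻¹.
Then A⁸ = P·diag(1, 256)·P⁻¹ = [[4, 256], [3, 256]] · [[1, -1], [-3, 4]] = [[-764, 1020], [-765, 1021]].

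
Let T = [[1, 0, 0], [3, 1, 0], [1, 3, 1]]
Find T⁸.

[[1, 0, 0], [24, 1, 0], [260, 24, 1]]

T = I + N where N = [[0, 0, 0], [3, 0, 0], [1, 3, 0]] is strictly lower-triangular, so N³ = 0.
(I + N)⁸ = I + 8·N + 28·N² = [[1, 0, 0], [24, 1, 0], [260, 24, 1]].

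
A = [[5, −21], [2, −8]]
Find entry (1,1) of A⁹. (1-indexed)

3065

tr A = −3 and det A = 2, so the characteristic polynomial is λ² − (−3)λ + (2) with roots −1 and −2.
Eigenvectors give P = [[7, 3], [2, 1]] with P⁻¹ = [[1, −3], [−2, 7]], and A = P·diag(−1, −2)·P⁻¹.
Then A⁹ = P·diag(−1, −512)·P⁻¹ = [[−7, −1536], [−2, −512]] · [[1, −3], [−2, 7]] = [[3065, −10731], [1022, −3578]].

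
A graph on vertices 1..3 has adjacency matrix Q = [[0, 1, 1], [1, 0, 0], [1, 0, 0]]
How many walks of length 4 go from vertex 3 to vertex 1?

0

The number of length-4 walks from vertex 3 to vertex 1 is entry (3,1) of Q⁴, where Q is the adjacency matrix.
Q² = [[2, 0, 0], [0, 1, 1], [0, 1, 1]]
Q³ = [[0, 2, 2], [2, 0, 0], [2, 0, 0]]
Q⁴ = [[4, 0, 0], [0, 2, 2], [0, 2, 2]]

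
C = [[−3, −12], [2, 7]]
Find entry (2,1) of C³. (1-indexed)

26

tr C = 4 and det C = 3, so the characteristic polynomial is λ² − (4)λ + (3) with roots 1 and 3.
Eigenvectors give P = [[−3, −2], [1, 1]] with P⁻¹ = [[−1, −2], [1, 3]], and C = P·diag(1, 3)·P⁻¹.
Then C³ = P·diag(1, 27)·P⁻¹ = [[−3, −54], [1, 27]] · [[−1, −2], [1, 3]] = [[−51, −156], [26, 79]].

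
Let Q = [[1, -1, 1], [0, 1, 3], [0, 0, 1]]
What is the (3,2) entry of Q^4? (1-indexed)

Q = I + N where N = [[0, -1, 1], [0, 0, 3], [0, 0, 0]] is strictly upper-triangular, so N^3 = 0.
(I + N)^4 = I + 4·N + 6·N^2 = [[1, -4, -14], [0, 1, 12], [0, 0, 1]].

0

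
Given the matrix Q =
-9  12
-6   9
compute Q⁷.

tr Q = 0 and det Q = -9, so the characteristic polynomial is λ² − (0)λ + (-9) with roots -3 and 3.
Eigenvectors give P = [[2, -1], [1, -1]] with P⁻¹ = [[1, -1], [1, -2]], and Q = P·diag(-3, 3)·P⁻¹.
Then Q⁷ = P·diag(-2187, 2187)·P⁻¹ = [[-4374, -2187], [-2187, -2187]] · [[1, -1], [1, -2]] = [[-6561, 8748], [-4374, 6561]].

[[-6561, 8748], [-4374, 6561]]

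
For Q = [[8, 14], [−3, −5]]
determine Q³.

tr Q = 3 and det Q = 2, so the characteristic polynomial is λ² − (3)λ + (2) with roots 1 and 2.
Eigenvectors give P = [[−2, 7], [1, −3]] with P⁻¹ = [[3, 7], [1, 2]], and Q = P·diag(1, 2)·P⁻¹.
Then Q³ = P·diag(1, 8)·P⁻¹ = [[−2, 56], [1, −24]] · [[3, 7], [1, 2]] = [[50, 98], [−21, −41]].

[[50, 98], [−21, −41]]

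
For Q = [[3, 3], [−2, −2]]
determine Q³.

Q² = Q (a projection; rank 1, trace 1), so Q³ = Q.

[[3, 3], [−2, −2]]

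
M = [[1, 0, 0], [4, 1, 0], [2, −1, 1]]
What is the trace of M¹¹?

3

M = I + N where N = [[0, 0, 0], [4, 0, 0], [2, −1, 0]] is strictly lower-triangular, so N³ = 0.
(I + N)¹¹ = I + 11·N + 55·N² = [[1, 0, 0], [44, 1, 0], [−198, −11, 1]].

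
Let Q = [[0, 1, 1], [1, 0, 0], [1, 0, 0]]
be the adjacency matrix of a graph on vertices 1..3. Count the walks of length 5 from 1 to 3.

The number of length-5 walks from vertex 1 to vertex 3 is entry (1,3) of Q^5, where Q is the adjacency matrix.
Q^2 = [[2, 0, 0], [0, 1, 1], [0, 1, 1]]
Q^3 = [[0, 2, 2], [2, 0, 0], [2, 0, 0]]
Q^4 = [[4, 0, 0], [0, 2, 2], [0, 2, 2]]
Q^5 = [[0, 4, 4], [4, 0, 0], [4, 0, 0]]

4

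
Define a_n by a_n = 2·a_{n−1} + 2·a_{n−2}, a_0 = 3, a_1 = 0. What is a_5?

96

With companion matrix M = [[2, 2], [1, 0]], [a_n, a_{n−1}]ᵀ = M·[a_{n−1}, a_{n−2}]ᵀ, so [a_5, a_4]ᵀ = M⁴·[a_1, a_0]ᵀ.
M⁴ = [[44, 32], [16, 12]], giving [a_5, a_4]ᵀ = [[96], [36]].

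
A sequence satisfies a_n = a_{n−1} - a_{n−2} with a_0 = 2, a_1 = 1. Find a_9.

-2

With companion matrix B = [[1, -1], [1, 0]], [a_n, a_{n−1}]ᵀ = B·[a_{n−1}, a_{n−2}]ᵀ, so [a_9, a_8]ᵀ = B⁸·[a_1, a_0]ᵀ.
B⁸ = [[0, -1], [1, -1]], giving [a_9, a_8]ᵀ = [[-2], [-1]].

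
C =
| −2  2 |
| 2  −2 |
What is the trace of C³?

−64

C² = [[8, −8], [−8, 8]]
C³ = [[−32, 32], [32, −32]]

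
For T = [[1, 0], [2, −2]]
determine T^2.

[[1, 0], [−2, 4]]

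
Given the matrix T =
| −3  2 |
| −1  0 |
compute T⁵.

[[−63, 62], [−31, 30]]

tr T = −3 and det T = 2, so the characteristic polynomial is λ² − (−3)λ + (2) with roots −1 and −2.
Eigenvectors give P = [[1, 2], [1, 1]] with P⁻¹ = [[−1, 2], [1, −1]], and T = P·diag(−1, −2)·P⁻¹.
Then T⁵ = P·diag(−1, −32)·P⁻¹ = [[−1, −64], [−1, −32]] · [[−1, 2], [1, −1]] = [[−63, 62], [−31, 30]].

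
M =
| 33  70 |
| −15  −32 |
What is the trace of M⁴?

97

tr M = 1 and det M = −6, so the characteristic polynomial is λ² − (1)λ + (−6) with roots −2 and 3.
Eigenvectors give P = [[−2, 7], [1, −3]] with P⁻¹ = [[3, 7], [1, 2]], and M = P·diag(−2, 3)·P⁻¹.
Then M⁴ = P·diag(16, 81)·P⁻¹ = [[−32, 567], [16, −243]] · [[3, 7], [1, 2]] = [[471, 910], [−195, −374]].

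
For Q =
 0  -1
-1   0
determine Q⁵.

Q² = I (check: tr Q = 0 and det Q = -1), so Q⁵ = Q since 5 is odd.

[[0, -1], [-1, 0]]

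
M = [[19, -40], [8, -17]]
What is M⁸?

tr M = 2 and det M = -3, so the characteristic polynomial is λ² − (2)λ + (-3) with roots -1 and 3.
Eigenvectors give P = [[-2, -5], [-1, -2]] with P⁻¹ = [[2, -5], [-1, 2]], and M = P·diag(-1, 3)·P⁻¹.
Then M⁸ = P·diag(1, 6561)·P⁻¹ = [[-2, -32805], [-1, -13122]] · [[2, -5], [-1, 2]] = [[32801, -65600], [13120, -26239]].

[[32801, -65600], [13120, -26239]]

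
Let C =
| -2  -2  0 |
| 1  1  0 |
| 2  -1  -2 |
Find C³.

C² = [[2, 2, 0], [-1, -1, 0], [-9, -3, 4]]
C³ = [[-2, -2, 0], [1, 1, 0], [23, 11, -8]]

[[-2, -2, 0], [1, 1, 0], [23, 11, -8]]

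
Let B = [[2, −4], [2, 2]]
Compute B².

[[−4, −16], [8, −4]]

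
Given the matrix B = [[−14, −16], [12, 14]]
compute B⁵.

tr B = 0 and det B = −4, so the characteristic polynomial is λ² − (0)λ + (−4) with roots 2 and −2.
Eigenvectors give P = [[−1, 4], [1, −3]] with P⁻¹ = [[3, 4], [1, 1]], and B = P·diag(2, −2)·P⁻¹.
Then B⁵ = P·diag(32, −32)·P⁻¹ = [[−32, −128], [32, 96]] · [[3, 4], [1, 1]] = [[−224, −256], [192, 224]].

[[−224, −256], [192, 224]]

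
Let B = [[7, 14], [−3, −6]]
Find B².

B² = B (a projection; rank 1, trace 1), so B² = B.

[[7, 14], [−3, −6]]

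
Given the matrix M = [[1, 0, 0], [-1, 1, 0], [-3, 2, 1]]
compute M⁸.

[[1, 0, 0], [-8, 1, 0], [-80, 16, 1]]

M = I + N where N = [[0, 0, 0], [-1, 0, 0], [-3, 2, 0]] is strictly lower-triangular, so N³ = 0.
(I + N)⁸ = I + 8·N + 28·N² = [[1, 0, 0], [-8, 1, 0], [-80, 16, 1]].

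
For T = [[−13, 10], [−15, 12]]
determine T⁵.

[[−793, 550], [−825, 582]]

tr T = −1 and det T = −6, so the characteristic polynomial is λ² − (−1)λ + (−6) with roots −3 and 2.
Eigenvectors give P = [[1, −2], [1, −3]] with P⁻¹ = [[3, −2], [1, −1]], and T = P·diag(−3, 2)·P⁻¹.
Then T⁵ = P·diag(−243, 32)·P⁻¹ = [[−243, −64], [−243, −96]] · [[3, −2], [1, −1]] = [[−793, 550], [−825, 582]].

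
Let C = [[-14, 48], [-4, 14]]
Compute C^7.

[[-896, 3072], [-256, 896]]

tr C = 0 and det C = -4, so the characteristic polynomial is λ² − (0)λ + (-4) with roots -2 and 2.
Eigenvectors give P = [[-4, -3], [-1, -1]] with P⁻¹ = [[-1, 3], [1, -4]], and C = P·diag(-2, 2)·P⁻¹.
Then C^7 = P·diag(-128, 128)·P⁻¹ = [[512, -384], [128, -128]] · [[-1, 3], [1, -4]] = [[-896, 3072], [-256, 896]].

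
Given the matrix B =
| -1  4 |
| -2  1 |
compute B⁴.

[[49, 0], [0, 49]]

B² = [[-7, 0], [0, -7]]
B³ = [[7, -28], [14, -7]]
B⁴ = [[49, 0], [0, 49]]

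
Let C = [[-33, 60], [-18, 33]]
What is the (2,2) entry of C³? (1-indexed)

297

tr C = 0 and det C = -9, so the characteristic polynomial is λ² − (0)λ + (-9) with roots -3 and 3.
Eigenvectors give P = [[2, -5], [1, -3]] with P⁻¹ = [[3, -5], [1, -2]], and C = P·diag(-3, 3)·P⁻¹.
Then C³ = P·diag(-27, 27)·P⁻¹ = [[-54, -135], [-27, -81]] · [[3, -5], [1, -2]] = [[-297, 540], [-162, 297]].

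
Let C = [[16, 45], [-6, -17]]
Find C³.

[[46, 135], [-18, -53]]

tr C = -1 and det C = -2, so the characteristic polynomial is λ² − (-1)λ + (-2) with roots 1 and -2.
Eigenvectors give P = [[-3, 5], [1, -2]] with P⁻¹ = [[-2, -5], [-1, -3]], and C = P·diag(1, -2)·P⁻¹.
Then C³ = P·diag(1, -8)·P⁻¹ = [[-3, -40], [1, 16]] · [[-2, -5], [-1, -3]] = [[46, 135], [-18, -53]].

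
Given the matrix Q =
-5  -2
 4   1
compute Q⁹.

[[-39365, -19682], [39364, 19681]]

tr Q = -4 and det Q = 3, so the characteristic polynomial is λ² − (-4)λ + (3) with roots -3 and -1.
Eigenvectors give P = [[1, -1], [-1, 2]] with P⁻¹ = [[2, 1], [1, 1]], and Q = P·diag(-3, -1)·P⁻¹.
Then Q⁹ = P·diag(-19683, -1)·P⁻¹ = [[-19683, 1], [19683, -2]] · [[2, 1], [1, 1]] = [[-39365, -19682], [39364, 19681]].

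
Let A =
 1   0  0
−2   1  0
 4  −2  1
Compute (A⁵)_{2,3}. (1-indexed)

A = I + N where N = [[0, 0, 0], [−2, 0, 0], [4, −2, 0]] is strictly lower-triangular, so N³ = 0.
(I + N)⁵ = I + 5·N + 10·N² = [[1, 0, 0], [−10, 1, 0], [60, −10, 1]].

0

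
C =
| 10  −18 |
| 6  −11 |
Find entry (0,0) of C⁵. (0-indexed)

100

tr C = −1 and det C = −2, so the characteristic polynomial is λ² − (−1)λ + (−2) with roots 1 and −2.
Eigenvectors give P = [[2, 3], [1, 2]] with P⁻¹ = [[2, −3], [−1, 2]], and C = P·diag(1, −2)·P⁻¹.
Then C⁵ = P·diag(1, −32)·P⁻¹ = [[2, −96], [1, −64]] · [[2, −3], [−1, 2]] = [[100, −198], [66, −131]].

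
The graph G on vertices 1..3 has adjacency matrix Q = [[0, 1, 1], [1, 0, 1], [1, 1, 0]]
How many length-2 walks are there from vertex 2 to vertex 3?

The number of length-2 walks from vertex 2 to vertex 3 is entry (2,3) of Q^2, where Q is the adjacency matrix.
Q^2 = [[2, 1, 1], [1, 2, 1], [1, 1, 2]]

1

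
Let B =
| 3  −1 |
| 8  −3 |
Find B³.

[[3, −1], [8, −3]]

B² = I (check: tr B = 0 and det B = −1), so B³ = B since 3 is odd.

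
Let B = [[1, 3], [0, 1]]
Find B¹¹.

[[1, 33], [0, 1]]

B = I + N where N = [[0, 3], [0, 0]] is strictly upper-triangular, so N² = 0.
(I + N)¹¹ = I + 11·N = [[1, 33], [0, 1]].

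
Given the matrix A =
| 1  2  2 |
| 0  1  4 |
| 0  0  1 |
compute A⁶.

A = I + N where N = [[0, 2, 2], [0, 0, 4], [0, 0, 0]] is strictly upper-triangular, so N³ = 0.
(I + N)⁶ = I + 6·N + 15·N² = [[1, 12, 132], [0, 1, 24], [0, 0, 1]].

[[1, 12, 132], [0, 1, 24], [0, 0, 1]]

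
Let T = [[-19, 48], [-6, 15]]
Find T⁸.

tr T = -4 and det T = 3, so the characteristic polynomial is λ² − (-4)λ + (3) with roots -3 and -1.
Eigenvectors give P = [[-3, -8], [-1, -3]] with P⁻¹ = [[-3, 8], [1, -3]], and T = P·diag(-3, -1)·P⁻¹.
Then T⁸ = P·diag(6561, 1)·P⁻¹ = [[-19683, -8], [-6561, -3]] · [[-3, 8], [1, -3]] = [[59041, -157440], [19680, -52479]].

[[59041, -157440], [19680, -52479]]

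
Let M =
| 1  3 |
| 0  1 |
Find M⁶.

M = I + N where N = [[0, 3], [0, 0]] is strictly upper-triangular, so N² = 0.
(I + N)⁶ = I + 6·N = [[1, 18], [0, 1]].

[[1, 18], [0, 1]]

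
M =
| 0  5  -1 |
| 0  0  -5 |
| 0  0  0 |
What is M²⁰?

[[0, 0, 0], [0, 0, 0], [0, 0, 0]]

M is strictly triangular, hence nilpotent: M³ = 0, so M²⁰ = 0.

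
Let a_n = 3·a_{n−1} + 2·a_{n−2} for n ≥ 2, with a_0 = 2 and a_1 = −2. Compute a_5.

−122

With companion matrix B = [[3, 2], [1, 0]], [a_n, a_{n−1}]ᵀ = B·[a_{n−1}, a_{n−2}]ᵀ, so [a_5, a_4]ᵀ = B⁴·[a_1, a_0]ᵀ.
B⁴ = [[139, 78], [39, 22]], giving [a_5, a_4]ᵀ = [[−122], [−34]].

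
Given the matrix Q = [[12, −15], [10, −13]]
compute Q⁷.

tr Q = −1 and det Q = −6, so the characteristic polynomial is λ² − (−1)λ + (−6) with roots −3 and 2.
Eigenvectors give P = [[1, 3], [1, 2]] with P⁻¹ = [[−2, 3], [1, −1]], and Q = P·diag(−3, 2)·P⁻¹.
Then Q⁷ = P·diag(−2187, 128)·P⁻¹ = [[−2187, 384], [−2187, 256]] · [[−2, 3], [1, −1]] = [[4758, −6945], [4630, −6817]].

[[4758, −6945], [4630, −6817]]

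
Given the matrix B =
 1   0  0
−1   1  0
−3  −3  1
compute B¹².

B = I + N where N = [[0, 0, 0], [−1, 0, 0], [−3, −3, 0]] is strictly lower-triangular, so N³ = 0.
(I + N)¹² = I + 12·N + 66·N² = [[1, 0, 0], [−12, 1, 0], [162, −36, 1]].

[[1, 0, 0], [−12, 1, 0], [162, −36, 1]]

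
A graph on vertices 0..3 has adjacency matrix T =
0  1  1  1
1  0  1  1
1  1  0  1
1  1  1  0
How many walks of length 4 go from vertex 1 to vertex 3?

20

The number of length-4 walks from vertex 1 to vertex 3 is entry (1,3) of T^4, where T is the adjacency matrix.
T^2 = [[3, 2, 2, 2], [2, 3, 2, 2], [2, 2, 3, 2], [2, 2, 2, 3]]
T^3 = [[6, 7, 7, 7], [7, 6, 7, 7], [7, 7, 6, 7], [7, 7, 7, 6]]
T^4 = [[21, 20, 20, 20], [20, 21, 20, 20], [20, 20, 21, 20], [20, 20, 20, 21]]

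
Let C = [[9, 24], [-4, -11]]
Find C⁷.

tr C = -2 and det C = -3, so the characteristic polynomial is λ² − (-2)λ + (-3) with roots 1 and -3.
Eigenvectors give P = [[-3, -2], [1, 1]] with P⁻¹ = [[-1, -2], [1, 3]], and C = P·diag(1, -3)·P⁻¹.
Then C⁷ = P·diag(1, -2187)·P⁻¹ = [[-3, 4374], [1, -2187]] · [[-1, -2], [1, 3]] = [[4377, 13128], [-2188, -6563]].

[[4377, 13128], [-2188, -6563]]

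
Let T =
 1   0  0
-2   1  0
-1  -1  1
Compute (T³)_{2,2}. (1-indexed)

1

T = I + N where N = [[0, 0, 0], [-2, 0, 0], [-1, -1, 0]] is strictly lower-triangular, so N³ = 0.
(I + N)³ = I + 3·N + 3·N² = [[1, 0, 0], [-6, 1, 0], [3, -3, 1]].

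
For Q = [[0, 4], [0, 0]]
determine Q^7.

[[0, 0], [0, 0]]

Q is strictly triangular, hence nilpotent: Q^2 = 0, so Q^7 = 0.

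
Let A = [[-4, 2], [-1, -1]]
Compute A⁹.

tr A = -5 and det A = 6, so the characteristic polynomial is λ² − (-5)λ + (6) with roots -2 and -3.
Eigenvectors give P = [[-1, 2], [-1, 1]] with P⁻¹ = [[1, -2], [1, -1]], and A = P·diag(-2, -3)·P⁻¹.
Then A⁹ = P·diag(-512, -19683)·P⁻¹ = [[512, -39366], [512, -19683]] · [[1, -2], [1, -1]] = [[-38854, 38342], [-19171, 18659]].

[[-38854, 38342], [-19171, 18659]]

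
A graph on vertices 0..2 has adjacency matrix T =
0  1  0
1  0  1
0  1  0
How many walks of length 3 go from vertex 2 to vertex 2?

0

The number of length-3 walks from vertex 2 to vertex 2 is entry (2,2) of T³, where T is the adjacency matrix.
T² = [[1, 0, 1], [0, 2, 0], [1, 0, 1]]
T³ = [[0, 2, 0], [2, 0, 2], [0, 2, 0]]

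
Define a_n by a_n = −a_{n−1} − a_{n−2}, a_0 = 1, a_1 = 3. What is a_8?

With companion matrix Q = [[−1, −1], [1, 0]], [a_n, a_{n−1}]ᵀ = Q·[a_{n−1}, a_{n−2}]ᵀ, so [a_8, a_7]ᵀ = Q⁷·[a_1, a_0]ᵀ.
Q⁷ = [[−1, −1], [1, 0]], giving [a_8, a_7]ᵀ = [[−4], [3]].

−4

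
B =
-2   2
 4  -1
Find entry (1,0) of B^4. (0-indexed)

B^2 = [[12, -6], [-12, 9]]
B^3 = [[-48, 30], [60, -33]]
B^4 = [[216, -126], [-252, 153]]

-252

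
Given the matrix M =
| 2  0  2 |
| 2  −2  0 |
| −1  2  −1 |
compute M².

[[2, 4, 2], [0, 4, 4], [3, −6, −1]]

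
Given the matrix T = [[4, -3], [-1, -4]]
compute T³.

T² = [[19, 0], [0, 19]]
T³ = [[76, -57], [-19, -76]]

[[76, -57], [-19, -76]]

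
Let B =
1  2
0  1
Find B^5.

B = I + N where N = [[0, 2], [0, 0]] is strictly upper-triangular, so N^2 = 0.
(I + N)^5 = I + 5·N = [[1, 10], [0, 1]].

[[1, 10], [0, 1]]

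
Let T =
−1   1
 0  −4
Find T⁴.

T² = [[1, −5], [0, 16]]
T³ = [[−1, 21], [0, −64]]
T⁴ = [[1, −85], [0, 256]]

[[1, −85], [0, 256]]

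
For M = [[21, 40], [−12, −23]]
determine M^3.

[[141, 280], [−84, −167]]

tr M = −2 and det M = −3, so the characteristic polynomial is λ² − (−2)λ + (−3) with roots −3 and 1.
Eigenvectors give P = [[−5, 2], [3, −1]] with P⁻¹ = [[1, 2], [3, 5]], and M = P·diag(−3, 1)·P⁻¹.
Then M^3 = P·diag(−27, 1)·P⁻¹ = [[135, 2], [−81, −1]] · [[1, 2], [3, 5]] = [[141, 280], [−84, −167]].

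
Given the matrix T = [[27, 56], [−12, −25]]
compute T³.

tr T = 2 and det T = −3, so the characteristic polynomial is λ² − (2)λ + (−3) with roots −1 and 3.
Eigenvectors give P = [[−2, 7], [1, −3]] with P⁻¹ = [[3, 7], [1, 2]], and T = P·diag(−1, 3)·P⁻¹.
Then T³ = P·diag(−1, 27)·P⁻¹ = [[2, 189], [−1, −81]] · [[3, 7], [1, 2]] = [[195, 392], [−84, −169]].

[[195, 392], [−84, −169]]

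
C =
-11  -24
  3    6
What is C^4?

tr C = -5 and det C = 6, so the characteristic polynomial is λ² − (-5)λ + (6) with roots -3 and -2.
Eigenvectors give P = [[-3, -8], [1, 3]] with P⁻¹ = [[-3, -8], [1, 3]], and C = P·diag(-3, -2)·P⁻¹.
Then C^4 = P·diag(81, 16)·P⁻¹ = [[-243, -128], [81, 48]] · [[-3, -8], [1, 3]] = [[601, 1560], [-195, -504]].

[[601, 1560], [-195, -504]]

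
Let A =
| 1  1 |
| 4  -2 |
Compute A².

[[5, -1], [-4, 8]]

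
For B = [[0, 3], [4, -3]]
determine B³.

B² = [[12, -9], [-12, 21]]
B³ = [[-36, 63], [84, -99]]

[[-36, 63], [84, -99]]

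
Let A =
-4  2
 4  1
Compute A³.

A² = [[24, -6], [-12, 9]]
A³ = [[-120, 42], [84, -15]]

[[-120, 42], [84, -15]]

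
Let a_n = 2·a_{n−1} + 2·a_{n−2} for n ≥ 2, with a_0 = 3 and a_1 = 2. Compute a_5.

184

With companion matrix M = [[2, 2], [1, 0]], [a_n, a_{n−1}]ᵀ = M·[a_{n−1}, a_{n−2}]ᵀ, so [a_5, a_4]ᵀ = M⁴·[a_1, a_0]ᵀ.
M⁴ = [[44, 32], [16, 12]], giving [a_5, a_4]ᵀ = [[184], [68]].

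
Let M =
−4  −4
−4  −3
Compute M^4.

[[1808, 1596], [1596, 1409]]

M^2 = [[32, 28], [28, 25]]
M^3 = [[−240, −212], [−212, −187]]
M^4 = [[1808, 1596], [1596, 1409]]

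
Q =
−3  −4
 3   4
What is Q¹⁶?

Q² = Q (a projection; rank 1, trace 1), so Q¹⁶ = Q.

[[−3, −4], [3, 4]]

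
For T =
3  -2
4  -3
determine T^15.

[[3, -2], [4, -3]]

T² = I (check: tr T = 0 and det T = -1), so T^15 = T since 15 is odd.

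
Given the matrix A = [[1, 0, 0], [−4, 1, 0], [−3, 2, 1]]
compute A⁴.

[[1, 0, 0], [−16, 1, 0], [−60, 8, 1]]

A = I + N where N = [[0, 0, 0], [−4, 0, 0], [−3, 2, 0]] is strictly lower-triangular, so N³ = 0.
(I + N)⁴ = I + 4·N + 6·N² = [[1, 0, 0], [−16, 1, 0], [−60, 8, 1]].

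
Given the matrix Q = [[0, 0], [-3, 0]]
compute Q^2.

Q is strictly triangular, hence nilpotent: Q^2 = 0, so Q^2 = 0.

[[0, 0], [0, 0]]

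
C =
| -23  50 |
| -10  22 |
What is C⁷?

[[-11447, 23150], [-4630, 9388]]

tr C = -1 and det C = -6, so the characteristic polynomial is λ² − (-1)λ + (-6) with roots -3 and 2.
Eigenvectors give P = [[5, 2], [2, 1]] with P⁻¹ = [[1, -2], [-2, 5]], and C = P·diag(-3, 2)·P⁻¹.
Then C⁷ = P·diag(-2187, 128)·P⁻¹ = [[-10935, 256], [-4374, 128]] · [[1, -2], [-2, 5]] = [[-11447, 23150], [-4630, 9388]].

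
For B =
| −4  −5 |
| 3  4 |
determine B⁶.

[[1, 0], [0, 1]]

B² = I (check: tr B = 0 and det B = −1), so B⁶ = I since 6 is even.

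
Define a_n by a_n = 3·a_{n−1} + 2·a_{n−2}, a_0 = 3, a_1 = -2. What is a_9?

With companion matrix A = [[3, 2], [1, 0]], [a_n, a_{n−1}]ᵀ = A·[a_{n−1}, a_{n−2}]ᵀ, so [a_9, a_8]ᵀ = A⁸·[a_1, a_0]ᵀ.
A⁸ = [[22363, 12558], [6279, 3526]], giving [a_9, a_8]ᵀ = [[-7052], [-1980]].

-7052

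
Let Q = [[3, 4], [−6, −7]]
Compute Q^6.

[[−1455, −1456], [2184, 2185]]

tr Q = −4 and det Q = 3, so the characteristic polynomial is λ² − (−4)λ + (3) with roots −3 and −1.
Eigenvectors give P = [[−2, −1], [3, 1]] with P⁻¹ = [[1, 1], [−3, −2]], and Q = P·diag(−3, −1)·P⁻¹.
Then Q^6 = P·diag(729, 1)·P⁻¹ = [[−1458, −1], [2187, 1]] · [[1, 1], [−3, −2]] = [[−1455, −1456], [2184, 2185]].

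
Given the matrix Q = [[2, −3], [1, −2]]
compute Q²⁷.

Q² = I (check: tr Q = 0 and det Q = −1), so Q²⁷ = Q since 27 is odd.

[[2, −3], [1, −2]]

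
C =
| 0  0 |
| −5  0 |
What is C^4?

C is strictly triangular, hence nilpotent: C^2 = 0, so C^4 = 0.

[[0, 0], [0, 0]]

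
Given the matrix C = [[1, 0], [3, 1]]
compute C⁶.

[[1, 0], [18, 1]]

C = I + N where N = [[0, 0], [3, 0]] is strictly lower-triangular, so N² = 0.
(I + N)⁶ = I + 6·N = [[1, 0], [18, 1]].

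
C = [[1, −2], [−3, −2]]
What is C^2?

[[7, 2], [3, 10]]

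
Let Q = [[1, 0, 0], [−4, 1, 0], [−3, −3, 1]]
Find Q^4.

Q = I + N where N = [[0, 0, 0], [−4, 0, 0], [−3, −3, 0]] is strictly lower-triangular, so N^3 = 0.
(I + N)^4 = I + 4·N + 6·N^2 = [[1, 0, 0], [−16, 1, 0], [60, −12, 1]].

[[1, 0, 0], [−16, 1, 0], [60, −12, 1]]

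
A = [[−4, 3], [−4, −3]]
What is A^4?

A^2 = [[4, −21], [28, −3]]
A^3 = [[68, 75], [−100, 93]]
A^4 = [[−572, −21], [28, −579]]

[[−572, −21], [28, −579]]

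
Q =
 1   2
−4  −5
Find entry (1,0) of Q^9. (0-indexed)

−39364

tr Q = −4 and det Q = 3, so the characteristic polynomial is λ² − (−4)λ + (3) with roots −3 and −1.
Eigenvectors give P = [[−1, −1], [2, 1]] with P⁻¹ = [[1, 1], [−2, −1]], and Q = P·diag(−3, −1)·P⁻¹.
Then Q^9 = P·diag(−19683, −1)·P⁻¹ = [[19683, 1], [−39366, −1]] · [[1, 1], [−2, −1]] = [[19681, 19682], [−39364, −39365]].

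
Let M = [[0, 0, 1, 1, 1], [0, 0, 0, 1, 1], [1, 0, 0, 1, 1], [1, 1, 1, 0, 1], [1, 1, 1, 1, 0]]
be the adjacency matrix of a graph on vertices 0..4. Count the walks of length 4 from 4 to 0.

26

The number of length-4 walks from vertex 4 to vertex 0 is entry (4,0) of M⁴, where M is the adjacency matrix.
M² = [[3, 2, 2, 2, 2], [2, 2, 2, 1, 1], [2, 2, 3, 2, 2], [2, 1, 2, 4, 3], [2, 1, 2, 3, 4]]
M³ = [[6, 4, 7, 9, 9], [4, 2, 4, 7, 7], [7, 4, 6, 9, 9], [9, 7, 9, 8, 9], [9, 7, 9, 9, 8]]
M⁴ = [[25, 18, 24, 26, 26], [18, 14, 18, 17, 17], [24, 18, 25, 26, 26], [26, 17, 26, 34, 33], [26, 17, 26, 33, 34]]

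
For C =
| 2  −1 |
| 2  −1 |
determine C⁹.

C² = C (a projection; rank 1, trace 1), so C⁹ = C.

[[2, −1], [2, −1]]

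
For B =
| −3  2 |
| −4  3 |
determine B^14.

B² = I (check: tr B = 0 and det B = −1), so B^14 = I since 14 is even.

[[1, 0], [0, 1]]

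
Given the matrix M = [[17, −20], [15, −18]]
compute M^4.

[[−179, 260], [−195, 276]]

tr M = −1 and det M = −6, so the characteristic polynomial is λ² − (−1)λ + (−6) with roots −3 and 2.
Eigenvectors give P = [[1, −4], [1, −3]] with P⁻¹ = [[−3, 4], [−1, 1]], and M = P·diag(−3, 2)·P⁻¹.
Then M^4 = P·diag(81, 16)·P⁻¹ = [[81, −64], [81, −48]] · [[−3, 4], [−1, 1]] = [[−179, 260], [−195, 276]].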